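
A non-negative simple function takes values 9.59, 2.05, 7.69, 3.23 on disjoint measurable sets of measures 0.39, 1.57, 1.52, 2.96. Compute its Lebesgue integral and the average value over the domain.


Step 1: Integral = sum(value_i * measure_i)
= 9.59*0.39 + 2.05*1.57 + 7.69*1.52 + 3.23*2.96
= 3.7401 + 3.2185 + 11.6888 + 9.5608
= 28.2082
Step 2: Total measure of domain = 0.39 + 1.57 + 1.52 + 2.96 = 6.44
Step 3: Average value = 28.2082 / 6.44 = 4.380155


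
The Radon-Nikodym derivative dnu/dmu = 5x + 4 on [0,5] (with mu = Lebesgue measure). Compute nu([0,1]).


nu(A) = integral_A (dnu/dmu) dmu = integral_0^1 (5x + 4) dx
Step 1: Antiderivative F(x) = (5/2)x^2 + 4x
Step 2: F(1) = (5/2)*1^2 + 4*1 = 2.5 + 4 = 6.5
Step 3: F(0) = (5/2)*0^2 + 4*0 = 0.0 + 0 = 0.0
Step 4: nu([0,1]) = F(1) - F(0) = 6.5 - 0.0 = 6.5


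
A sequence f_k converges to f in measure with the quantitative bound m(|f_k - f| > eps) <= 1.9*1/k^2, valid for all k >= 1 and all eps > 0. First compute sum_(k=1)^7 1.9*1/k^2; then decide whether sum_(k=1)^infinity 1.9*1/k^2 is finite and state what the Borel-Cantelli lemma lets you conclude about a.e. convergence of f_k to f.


Step 1: List the terms 1.9*1/k^2 for k = 1 to 7:
  k=1: 1.9
  k=2: 0.475
  k=3: 0.211111
  k=4: 0.11875
  k=5: 0.076
  k=6: 0.052778
  k=7: 0.038776
Step 2: Partial sum = 1.9 + 0.475 + 0.211111 + 0.11875 + 0.076 + 0.052778 + 0.038776
     = 2.872414
Step 3: The full series sum_(k>=1) 1.9*1/k^2 converges (p-series with p = 2 > 1; a constant multiple of a convergent series converges).
Step 4: Fix eps > 0. Since sum_k m(|f_k - f| > eps) < infinity, the Borel-Cantelli lemma gives
        m(limsup_k {|f_k - f| > eps}) = 0, i.e. for a.e. x, |f_k(x) - f(x)| <= eps for all large k.
        Applying this with eps = 1/j for j = 1, 2, ... and intersecting the countably many full-measure sets,
        for a.e. x we get limsup_k |f_k(x) - f(x)| <= 1/j for every j, hence f_k -> f almost everywhere.
Conclusion: series converges; Borel-Cantelli yields f_k -> f a.e.


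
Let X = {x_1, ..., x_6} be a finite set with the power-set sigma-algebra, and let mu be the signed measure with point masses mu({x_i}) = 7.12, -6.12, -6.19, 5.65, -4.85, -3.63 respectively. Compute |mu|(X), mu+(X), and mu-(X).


Step 1: Every measurable set is a union of atoms (the cells / points), so a Hahn decomposition is
  obtained by grouping atoms by sign: P = union of atoms with mu > 0, N = union of the remaining atoms.
  Atoms in P (indices): 1, 4;  atoms in N (indices): 2, 3, 5, 6
  Positive values: 7.12, 5.65
  Negative values: -6.12, -6.19, -4.85, -3.63
Step 2: mu+(X) = mu(P) = sum of positive atom values = 12.77
Step 3: mu-(X) = -mu(N) = sum of |negative atom values| = 20.79
Step 4: |mu|(X) = mu+(X) + mu-(X) = 12.77 + 20.79 = 33.56


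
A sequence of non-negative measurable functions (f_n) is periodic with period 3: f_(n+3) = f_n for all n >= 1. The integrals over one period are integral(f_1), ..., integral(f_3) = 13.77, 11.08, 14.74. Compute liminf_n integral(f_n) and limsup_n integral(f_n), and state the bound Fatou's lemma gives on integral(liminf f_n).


The sequence (integral(f_n)) is periodic with period 3, repeating the values 13.77, 11.08, 14.74 indefinitely.
Step 1: For a periodic sequence, every tail (a_m, a_(m+1), ...) contains all 3 period values infinitely often.
Step 2: Hence inf of every tail = min of the period values = min(13.77, 11.08, 14.74) = 11.08.
        liminf_n integral(f_n) = sup over m of (inf of tail from m) = 11.08.
Step 3: Similarly sup of every tail = max of the period values = 14.74.
        limsup_n integral(f_n) = 14.74.
Step 4: Fatou's lemma: integral(liminf_n f_n) <= liminf_n integral(f_n) = 11.08.
        So the integral of the pointwise liminf is at most 11.08.


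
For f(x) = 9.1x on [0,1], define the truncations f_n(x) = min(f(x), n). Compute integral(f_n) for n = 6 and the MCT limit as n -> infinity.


f(x) = 9.1x on [0,1]; f_n(x) = min(9.1x, n). At n = 6:
Step 1: f(x) reaches 6 at x = 6/9.1 = 0.659341
Step 2: integral(f_6) = integral(9.1x, 0, 0.659341) + integral(6, 0.659341, 1)
       = 9.1*0.659341^2/2 + 6*(1 - 0.659341)
       = 1.978022 + 2.043956
       = 4.021978
Step 3: As n -> infinity, f_n increases to f, so by MCT integral(f_n) -> integral(f) = 9.1/2 = 4.55.
Convergence: integral(f_6) = 4.021978 -> 4.55 as n -> infinity


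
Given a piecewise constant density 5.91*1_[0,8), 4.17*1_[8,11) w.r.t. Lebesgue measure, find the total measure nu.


Integrate each piece of the Radon-Nikodym derivative:
Step 1: integral_0^8 5.91 dx = 5.91*(8-0) = 5.91*8 = 47.28
Step 2: integral_8^11 4.17 dx = 4.17*(11-8) = 4.17*3 = 12.51
Total: 47.28 + 12.51 = 59.79


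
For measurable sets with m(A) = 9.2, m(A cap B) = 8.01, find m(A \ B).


m(A \ B) = m(A) - m(A n B)
= 9.2 - 8.01
= 1.19


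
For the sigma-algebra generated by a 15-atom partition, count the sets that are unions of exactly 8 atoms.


Each element of F is a union of some subset of the 15 atoms.
Elements that are unions of exactly 8 atoms correspond to 8-element subsets of the 15 atoms.
Count = C(15, 8) = 15! / (8! * 7!) = 6435.


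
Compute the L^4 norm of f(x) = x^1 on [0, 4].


Step 1: ||f||_4 = (integral_0^4 |x^1|^4 dx)^(1/4)
     = (integral_0^4 x^4 dx)^(1/4)
Step 2: integral_0^4 x^4 dx = [x^5/(5)] from 0 to 4 = 4^5/5
     = 1024/5 = 204.8
Step 3: ||f||_4 = (204.8)^(1/4) = 3.782966


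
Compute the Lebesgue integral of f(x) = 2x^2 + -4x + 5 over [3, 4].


The Lebesgue integral of a Riemann-integrable function agrees with the Riemann integral.
Antiderivative F(x) = (2/3)x^3 + (-4/2)x^2 + 5x
F(4) = (2/3)*4^3 + (-4/2)*4^2 + 5*4
     = (2/3)*64 + (-4/2)*16 + 5*4
     = 42.666667 + -32 + 20
     = 30.666667
F(3) = 15
Integral = F(4) - F(3) = 30.666667 - 15 = 15.666667


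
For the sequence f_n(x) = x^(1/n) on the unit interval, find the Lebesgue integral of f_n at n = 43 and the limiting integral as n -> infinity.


At n = 43: f_43(x) = x^(1/43).
Step 1: integral(x^(1/43), 0, 1) = [x^(1/43+1) / (1/43+1)] from 0 to 1
     = 1 / (1/43 + 1) = 1 / ((43+1)/43) = 43/(43+1)
     = 43/44 = 0.977273
Step 2: As n -> infinity, f_n(x) = x^(1/n) -> 1 for x in (0,1], and f_n is increasing in n.
By MCT, lim_n integral(f_n) = integral(lim_n f_n) = integral(1, 0, 1) = 1.
Step 3: Verify convergence: 43/44 = 0.977273 -> 1


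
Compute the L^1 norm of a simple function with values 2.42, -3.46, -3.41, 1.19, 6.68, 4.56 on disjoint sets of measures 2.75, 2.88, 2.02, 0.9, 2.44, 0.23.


Step 1: Compute |f_i|^1 for each value:
  |2.42|^1 = 2.42
  |-3.46|^1 = 3.46
  |-3.41|^1 = 3.41
  |1.19|^1 = 1.19
  |6.68|^1 = 6.68
  |4.56|^1 = 4.56
Step 2: Multiply by measures and sum:
  2.42 * 2.75 = 6.655
  3.46 * 2.88 = 9.9648
  3.41 * 2.02 = 6.8882
  1.19 * 0.9 = 1.071
  6.68 * 2.44 = 16.2992
  4.56 * 0.23 = 1.0488
Sum = 6.655 + 9.9648 + 6.8882 + 1.071 + 16.2992 + 1.0488 = 41.927
Step 3: Take the p-th root:
||f||_1 = (41.927)^(1/1) = 41.927


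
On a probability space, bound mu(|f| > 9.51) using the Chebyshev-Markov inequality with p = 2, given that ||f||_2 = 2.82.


Chebyshev/Markov inequality: mu(|f| > eps) <= (||f||_p / eps)^p
Step 1: ||f||_2 / eps = 2.82 / 9.51 = 0.29653
Step 2: Raise to power p = 2:
  (0.29653)^2 = 0.08793
Step 3: Therefore mu(|f| > 9.51) <= 0.08793


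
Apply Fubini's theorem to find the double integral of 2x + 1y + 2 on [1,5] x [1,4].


By Fubini, integrate in x first, then y.
Step 1: Fix y, integrate over x in [1,5]:
  integral(2x + 1y + 2, x=1..5)
  = 2*(5^2 - 1^2)/2 + (1y + 2)*(5 - 1)
  = 24 + (1y + 2)*4
  = 24 + 4y + 8
  = 32 + 4y
Step 2: Integrate over y in [1,4]:
  integral(32 + 4y, y=1..4)
  = 32*3 + 4*(4^2 - 1^2)/2
  = 96 + 30
  = 126


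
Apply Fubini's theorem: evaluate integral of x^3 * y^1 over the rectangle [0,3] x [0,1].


By Fubini's theorem, the double integral factors as a product of single integrals:
Step 1: integral_0^3 x^3 dx = [x^4/4] from 0 to 3
     = 3^4/4 = 20.25
Step 2: integral_0^1 y^1 dy = [y^2/2] from 0 to 1
     = 1^2/2 = 0.5
Step 3: Double integral = 20.25 * 0.5 = 10.125


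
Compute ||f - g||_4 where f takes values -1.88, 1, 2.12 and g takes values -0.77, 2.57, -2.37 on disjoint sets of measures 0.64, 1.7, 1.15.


Step 1: Compute differences f_i - g_i:
  -1.88 - -0.77 = -1.11
  1 - 2.57 = -1.57
  2.12 - -2.37 = 4.49
Step 2: Compute |diff|^4 * measure for each set:
  |-1.11|^4 * 0.64 = 1.51807 * 0.64 = 0.971565
  |-1.57|^4 * 1.7 = 6.075732 * 1.7 = 10.328744
  |4.49|^4 * 1.15 = 406.429632 * 1.15 = 467.394077
Step 3: Sum = 478.694386
Step 4: ||f-g||_4 = (478.694386)^(1/4) = 4.677508


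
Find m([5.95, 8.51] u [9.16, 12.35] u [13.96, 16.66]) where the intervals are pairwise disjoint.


For pairwise disjoint intervals, m(union) = sum of lengths.
= (8.51 - 5.95) + (12.35 - 9.16) + (16.66 - 13.96)
= 2.56 + 3.19 + 2.7
= 8.45


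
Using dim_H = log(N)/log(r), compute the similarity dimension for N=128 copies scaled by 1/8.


For a self-similar set with N copies scaled by 1/r:
dim_H = log(N)/log(r) = log(128)/log(8)
= 4.85203/2.079442
= 2.333333


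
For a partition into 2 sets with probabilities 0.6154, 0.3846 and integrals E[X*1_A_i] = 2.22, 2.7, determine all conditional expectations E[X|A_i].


For each cell A_i: E[X|A_i] = E[X*1_A_i] / P(A_i)
Step 1: E[X|A_1] = 2.22 / 0.6154 = 3.60741
Step 2: E[X|A_2] = 2.7 / 0.3846 = 7.020281
Verification: E[X] = sum E[X*1_A_i] = 2.22 + 2.7 = 4.92


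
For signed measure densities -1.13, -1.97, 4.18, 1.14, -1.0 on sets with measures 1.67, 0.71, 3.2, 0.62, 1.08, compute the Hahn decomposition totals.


Step 1: Compute signed measure on each set:
  Set 1: -1.13 * 1.67 = -1.8871
  Set 2: -1.97 * 0.71 = -1.3987
  Set 3: 4.18 * 3.2 = 13.376
  Set 4: 1.14 * 0.62 = 0.7068
  Set 5: -1.0 * 1.08 = -1.08
Step 2: Total signed measure = (-1.8871) + (-1.3987) + (13.376) + (0.7068) + (-1.08)
     = 9.717
Step 3: Positive part mu+(X) = sum of positive contributions = 14.0828
Step 4: Negative part mu-(X) = |sum of negative contributions| = 4.3658


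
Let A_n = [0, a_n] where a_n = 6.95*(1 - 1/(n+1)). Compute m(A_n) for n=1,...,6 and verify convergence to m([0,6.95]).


By continuity of measure from below: if A_n increases to A, then m(A_n) -> m(A).
Here A = [0, 6.95], so m(A) = 6.95
Step 1: a_1 = 6.95*(1 - 1/2) = 3.475, m(A_1) = 3.475
Step 2: a_2 = 6.95*(1 - 1/3) = 4.6333, m(A_2) = 4.6333
Step 3: a_3 = 6.95*(1 - 1/4) = 5.2125, m(A_3) = 5.2125
Step 4: a_4 = 6.95*(1 - 1/5) = 5.56, m(A_4) = 5.56
Step 5: a_5 = 6.95*(1 - 1/6) = 5.7917, m(A_5) = 5.7917
Step 6: a_6 = 6.95*(1 - 1/7) = 5.9571, m(A_6) = 5.9571
Limit: m(A_n) -> m([0,6.95]) = 6.95


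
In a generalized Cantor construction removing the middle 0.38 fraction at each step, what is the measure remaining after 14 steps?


Step 1: At each step, fraction remaining = 1 - 0.38 = 0.62
Step 2: After 14 steps, measure = (0.62)^14
Result = 0.00124


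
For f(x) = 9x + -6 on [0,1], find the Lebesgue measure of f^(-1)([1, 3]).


f^(-1)([1, 3]) = {x : 1 <= 9x + -6 <= 3}
Solving: (1 - -6)/9 <= x <= (3 - -6)/9
= [0.777778, 1]
Intersecting with [0,1]: [0.777778, 1]
Measure = 1 - 0.777778 = 0.222222


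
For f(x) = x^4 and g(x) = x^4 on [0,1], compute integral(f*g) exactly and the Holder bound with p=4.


Step 1: Exact integral of f*g = integral(x^8, 0, 1) = 1/9
     = 0.111111
Step 2: Holder bound with p=4, q=1.333333:
  ||f||_p = (integral x^16 dx)^(1/4) = (1/17)^(1/4) = 0.492479
  ||g||_q = (integral x^5.333333 dx)^(1/1.333333) = (1/6.333333)^(1/1.333333) = 0.250482
Step 3: Holder bound = ||f||_p * ||g||_q = 0.492479 * 0.250482 = 0.123357
Verification: 0.111111 <= 0.123357 (Holder holds)


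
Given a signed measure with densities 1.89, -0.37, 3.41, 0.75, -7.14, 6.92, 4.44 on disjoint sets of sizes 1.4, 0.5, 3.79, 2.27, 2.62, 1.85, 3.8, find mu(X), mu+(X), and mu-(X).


Step 1: Compute signed measure on each set:
  Set 1: 1.89 * 1.4 = 2.646
  Set 2: -0.37 * 0.5 = -0.185
  Set 3: 3.41 * 3.79 = 12.9239
  Set 4: 0.75 * 2.27 = 1.7025
  Set 5: -7.14 * 2.62 = -18.7068
  Set 6: 6.92 * 1.85 = 12.802
  Set 7: 4.44 * 3.8 = 16.872
Step 2: Total signed measure = (2.646) + (-0.185) + (12.9239) + (1.7025) + (-18.7068) + (12.802) + (16.872)
     = 28.0546
Step 3: Positive part mu+(X) = sum of positive contributions = 46.9464
Step 4: Negative part mu-(X) = |sum of negative contributions| = 18.8918


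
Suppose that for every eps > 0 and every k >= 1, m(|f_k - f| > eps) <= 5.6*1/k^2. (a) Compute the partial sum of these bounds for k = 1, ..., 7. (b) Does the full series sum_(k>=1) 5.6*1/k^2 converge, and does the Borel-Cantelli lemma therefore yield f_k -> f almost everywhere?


Step 1: List the terms 5.6*1/k^2 for k = 1 to 7:
  k=1: 5.6
  k=2: 1.4
  k=3: 0.622222
  k=4: 0.35
  k=5: 0.224
  k=6: 0.155556
  k=7: 0.114286
Step 2: Partial sum = 5.6 + 1.4 + 0.622222 + 0.35 + 0.224 + 0.155556 + 0.114286
     = 8.466063
Step 3: The full series sum_(k>=1) 5.6*1/k^2 converges (p-series with p = 2 > 1; a constant multiple of a convergent series converges).
Step 4: Fix eps > 0. Since sum_k m(|f_k - f| > eps) < infinity, the Borel-Cantelli lemma gives
        m(limsup_k {|f_k - f| > eps}) = 0, i.e. for a.e. x, |f_k(x) - f(x)| <= eps for all large k.
        Applying this with eps = 1/j for j = 1, 2, ... and intersecting the countably many full-measure sets,
        for a.e. x we get limsup_k |f_k(x) - f(x)| <= 1/j for every j, hence f_k -> f almost everywhere.
Conclusion: series converges; Borel-Cantelli yields f_k -> f a.e.


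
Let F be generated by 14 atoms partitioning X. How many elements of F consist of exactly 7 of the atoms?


Each element of F is a union of some subset of the 14 atoms.
Elements that are unions of exactly 7 atoms correspond to 7-element subsets of the 14 atoms.
Count = C(14, 7) = 14! / (7! * 7!) = 3432.


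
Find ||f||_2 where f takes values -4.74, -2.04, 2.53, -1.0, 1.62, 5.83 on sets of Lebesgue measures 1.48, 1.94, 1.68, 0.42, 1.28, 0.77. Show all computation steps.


Step 1: Compute |f_i|^2 for each value:
  |-4.74|^2 = 22.4676
  |-2.04|^2 = 4.1616
  |2.53|^2 = 6.4009
  |-1.0|^2 = 1
  |1.62|^2 = 2.6244
  |5.83|^2 = 33.9889
Step 2: Multiply by measures and sum:
  22.4676 * 1.48 = 33.252048
  4.1616 * 1.94 = 8.073504
  6.4009 * 1.68 = 10.753512
  1 * 0.42 = 0.42
  2.6244 * 1.28 = 3.359232
  33.9889 * 0.77 = 26.171453
Sum = 33.252048 + 8.073504 + 10.753512 + 0.42 + 3.359232 + 26.171453 = 82.029749
Step 3: Take the p-th root:
||f||_2 = (82.029749)^(1/2) = 9.057028


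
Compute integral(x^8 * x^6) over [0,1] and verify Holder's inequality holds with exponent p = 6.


Step 1: Exact integral of f*g = integral(x^14, 0, 1) = 1/15
     = 0.066667
Step 2: Holder bound with p=6, q=1.2:
  ||f||_p = (integral x^48 dx)^(1/6) = (1/49)^(1/6) = 0.522758
  ||g||_q = (integral x^7.2 dx)^(1/1.2) = (1/8.2)^(1/1.2) = 0.173176
Step 3: Holder bound = ||f||_p * ||g||_q = 0.522758 * 0.173176 = 0.090529
Verification: 0.066667 <= 0.090529 (Holder holds)


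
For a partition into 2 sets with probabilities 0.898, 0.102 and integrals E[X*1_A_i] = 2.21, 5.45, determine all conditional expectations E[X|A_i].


For each cell A_i: E[X|A_i] = E[X*1_A_i] / P(A_i)
Step 1: E[X|A_1] = 2.21 / 0.898 = 2.461024
Step 2: E[X|A_2] = 5.45 / 0.102 = 53.431373
Verification: E[X] = sum E[X*1_A_i] = 2.21 + 5.45 = 7.66


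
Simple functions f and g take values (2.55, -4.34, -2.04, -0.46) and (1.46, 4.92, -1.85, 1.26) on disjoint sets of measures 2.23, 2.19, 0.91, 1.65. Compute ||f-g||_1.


Step 1: Compute differences f_i - g_i:
  2.55 - 1.46 = 1.09
  -4.34 - 4.92 = -9.26
  -2.04 - -1.85 = -0.19
  -0.46 - 1.26 = -1.72
Step 2: Compute |diff|^1 * measure for each set:
  |1.09|^1 * 2.23 = 1.09 * 2.23 = 2.4307
  |-9.26|^1 * 2.19 = 9.26 * 2.19 = 20.2794
  |-0.19|^1 * 0.91 = 0.19 * 0.91 = 0.1729
  |-1.72|^1 * 1.65 = 1.72 * 1.65 = 2.838
Step 3: Sum = 25.721
Step 4: ||f-g||_1 = (25.721)^(1/1) = 25.721


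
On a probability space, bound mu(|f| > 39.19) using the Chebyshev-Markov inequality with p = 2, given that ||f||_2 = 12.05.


Chebyshev/Markov inequality: mu(|f| > eps) <= (||f||_p / eps)^p
Step 1: ||f||_2 / eps = 12.05 / 39.19 = 0.307476
Step 2: Raise to power p = 2:
  (0.307476)^2 = 0.094542
Step 3: Therefore mu(|f| > 39.19) <= 0.094542


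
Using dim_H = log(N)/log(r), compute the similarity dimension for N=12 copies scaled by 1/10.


For a self-similar set with N copies scaled by 1/r:
dim_H = log(N)/log(r) = log(12)/log(10)
= 2.484907/2.302585
= 1.079181


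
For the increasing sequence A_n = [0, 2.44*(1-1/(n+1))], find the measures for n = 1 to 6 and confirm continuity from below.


By continuity of measure from below: if A_n increases to A, then m(A_n) -> m(A).
Here A = [0, 2.44], so m(A) = 2.44
Step 1: a_1 = 2.44*(1 - 1/2) = 1.22, m(A_1) = 1.22
Step 2: a_2 = 2.44*(1 - 1/3) = 1.6267, m(A_2) = 1.6267
Step 3: a_3 = 2.44*(1 - 1/4) = 1.83, m(A_3) = 1.83
Step 4: a_4 = 2.44*(1 - 1/5) = 1.952, m(A_4) = 1.952
Step 5: a_5 = 2.44*(1 - 1/6) = 2.0333, m(A_5) = 2.0333
Step 6: a_6 = 2.44*(1 - 1/7) = 2.0914, m(A_6) = 2.0914
Limit: m(A_n) -> m([0,2.44]) = 2.44


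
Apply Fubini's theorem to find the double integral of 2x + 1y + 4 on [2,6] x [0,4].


By Fubini, integrate in x first, then y.
Step 1: Fix y, integrate over x in [2,6]:
  integral(2x + 1y + 4, x=2..6)
  = 2*(6^2 - 2^2)/2 + (1y + 4)*(6 - 2)
  = 32 + (1y + 4)*4
  = 32 + 4y + 16
  = 48 + 4y
Step 2: Integrate over y in [0,4]:
  integral(48 + 4y, y=0..4)
  = 48*4 + 4*(4^2 - 0^2)/2
  = 192 + 32
  = 224


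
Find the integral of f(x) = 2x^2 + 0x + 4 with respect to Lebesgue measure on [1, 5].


The Lebesgue integral of a Riemann-integrable function agrees with the Riemann integral.
Antiderivative F(x) = (2/3)x^3 + (0/2)x^2 + 4x
F(5) = (2/3)*5^3 + (0/2)*5^2 + 4*5
     = (2/3)*125 + (0/2)*25 + 4*5
     = 83.333333 + 0.0 + 20
     = 103.333333
F(1) = 4.666667
Integral = F(5) - F(1) = 103.333333 - 4.666667 = 98.666667


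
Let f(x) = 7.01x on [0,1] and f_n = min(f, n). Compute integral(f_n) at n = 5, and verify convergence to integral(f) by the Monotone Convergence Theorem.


f(x) = 7.01x on [0,1]; f_n(x) = min(7.01x, n). At n = 5:
Step 1: f(x) reaches 5 at x = 5/7.01 = 0.713267
Step 2: integral(f_5) = integral(7.01x, 0, 0.713267) + integral(5, 0.713267, 1)
       = 7.01*0.713267^2/2 + 5*(1 - 0.713267)
       = 1.783167 + 1.433666
       = 3.216833
Step 3: As n -> infinity, f_n increases to f, so by MCT integral(f_n) -> integral(f) = 7.01/2 = 3.505.
Convergence: integral(f_5) = 3.216833 -> 3.505 as n -> infinity


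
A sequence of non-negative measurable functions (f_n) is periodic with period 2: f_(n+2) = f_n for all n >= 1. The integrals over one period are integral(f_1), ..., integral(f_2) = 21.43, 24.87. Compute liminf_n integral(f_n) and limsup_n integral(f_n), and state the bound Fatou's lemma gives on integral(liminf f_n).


The sequence (integral(f_n)) is periodic with period 2, repeating the values 21.43, 24.87 indefinitely.
Step 1: For a periodic sequence, every tail (a_m, a_(m+1), ...) contains all 2 period values infinitely often.
Step 2: Hence inf of every tail = min of the period values = min(21.43, 24.87) = 21.43.
        liminf_n integral(f_n) = sup over m of (inf of tail from m) = 21.43.
Step 3: Similarly sup of every tail = max of the period values = 24.87.
        limsup_n integral(f_n) = 24.87.
Step 4: Fatou's lemma: integral(liminf_n f_n) <= liminf_n integral(f_n) = 21.43.
        So the integral of the pointwise liminf is at most 21.43.


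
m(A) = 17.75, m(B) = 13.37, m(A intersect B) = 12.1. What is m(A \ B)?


m(A \ B) = m(A) - m(A n B)
= 17.75 - 12.1
= 5.65


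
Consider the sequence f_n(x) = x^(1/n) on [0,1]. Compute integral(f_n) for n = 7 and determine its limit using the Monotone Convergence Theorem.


At n = 7: f_7(x) = x^(1/7).
Step 1: integral(x^(1/7), 0, 1) = [x^(1/7+1) / (1/7+1)] from 0 to 1
     = 1 / (1/7 + 1) = 1 / ((7+1)/7) = 7/(7+1)
     = 7/8 = 0.875
Step 2: As n -> infinity, f_n(x) = x^(1/n) -> 1 for x in (0,1], and f_n is increasing in n.
By MCT, lim_n integral(f_n) = integral(lim_n f_n) = integral(1, 0, 1) = 1.
Step 3: Verify convergence: 7/8 = 0.875 -> 1


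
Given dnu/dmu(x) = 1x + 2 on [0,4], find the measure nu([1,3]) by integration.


nu(A) = integral_A (dnu/dmu) dmu = integral_1^3 (1x + 2) dx
Step 1: Antiderivative F(x) = (1/2)x^2 + 2x
Step 2: F(3) = (1/2)*3^2 + 2*3 = 4.5 + 6 = 10.5
Step 3: F(1) = (1/2)*1^2 + 2*1 = 0.5 + 2 = 2.5
Step 4: nu([1,3]) = F(3) - F(1) = 10.5 - 2.5 = 8


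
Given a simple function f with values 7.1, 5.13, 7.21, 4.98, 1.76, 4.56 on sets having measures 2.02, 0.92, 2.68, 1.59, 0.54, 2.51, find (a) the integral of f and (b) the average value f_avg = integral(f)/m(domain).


Step 1: Integral = sum(value_i * measure_i)
= 7.1*2.02 + 5.13*0.92 + 7.21*2.68 + 4.98*1.59 + 1.76*0.54 + 4.56*2.51
= 14.342 + 4.7196 + 19.3228 + 7.9182 + 0.9504 + 11.4456
= 58.6986
Step 2: Total measure of domain = 2.02 + 0.92 + 2.68 + 1.59 + 0.54 + 2.51 = 10.26
Step 3: Average value = 58.6986 / 10.26 = 5.721111


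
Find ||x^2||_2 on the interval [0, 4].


Step 1: ||f||_2 = (integral_0^4 |x^2|^2 dx)^(1/2)
     = (integral_0^4 x^4 dx)^(1/2)
Step 2: integral_0^4 x^4 dx = [x^5/(5)] from 0 to 4 = 4^5/5
     = 1024/5 = 204.8
Step 3: ||f||_2 = (204.8)^(1/2) = 14.310835


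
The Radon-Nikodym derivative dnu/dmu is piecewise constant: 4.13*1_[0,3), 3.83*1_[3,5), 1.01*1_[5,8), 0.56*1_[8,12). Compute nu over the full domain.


Integrate each piece of the Radon-Nikodym derivative:
Step 1: integral_0^3 4.13 dx = 4.13*(3-0) = 4.13*3 = 12.39
Step 2: integral_3^5 3.83 dx = 3.83*(5-3) = 3.83*2 = 7.66
Step 3: integral_5^8 1.01 dx = 1.01*(8-5) = 1.01*3 = 3.03
Step 4: integral_8^12 0.56 dx = 0.56*(12-8) = 0.56*4 = 2.24
Total: 12.39 + 7.66 + 3.03 + 2.24 = 25.32


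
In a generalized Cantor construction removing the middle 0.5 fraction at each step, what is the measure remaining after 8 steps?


Step 1: At each step, fraction remaining = 1 - 0.5 = 0.5
Step 2: After 8 steps, measure = (0.5)^8
Result = 0.003906


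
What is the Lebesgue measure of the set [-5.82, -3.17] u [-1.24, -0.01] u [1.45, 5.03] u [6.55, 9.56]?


For pairwise disjoint intervals, m(union) = sum of lengths.
= (-3.17 - -5.82) + (-0.01 - -1.24) + (5.03 - 1.45) + (9.56 - 6.55)
= 2.65 + 1.23 + 3.58 + 3.01
= 10.47


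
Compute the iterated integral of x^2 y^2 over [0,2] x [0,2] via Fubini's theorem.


By Fubini's theorem, the double integral factors as a product of single integrals:
Step 1: integral_0^2 x^2 dx = [x^3/3] from 0 to 2
     = 2^3/3 = 2.666667
Step 2: integral_0^2 y^2 dy = [y^3/3] from 0 to 2
     = 2^3/3 = 2.666667
Step 3: Double integral = 2.666667 * 2.666667 = 7.111111


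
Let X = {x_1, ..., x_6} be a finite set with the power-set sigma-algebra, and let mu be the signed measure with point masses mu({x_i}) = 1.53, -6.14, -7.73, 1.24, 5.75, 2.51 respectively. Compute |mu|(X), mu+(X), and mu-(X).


Step 1: Every measurable set is a union of atoms (the cells / points), so a Hahn decomposition is
  obtained by grouping atoms by sign: P = union of atoms with mu > 0, N = union of the remaining atoms.
  Atoms in P (indices): 1, 4, 5, 6;  atoms in N (indices): 2, 3
  Positive values: 1.53, 1.24, 5.75, 2.51
  Negative values: -6.14, -7.73
Step 2: mu+(X) = mu(P) = sum of positive atom values = 11.03
Step 3: mu-(X) = -mu(N) = sum of |negative atom values| = 13.87
Step 4: |mu|(X) = mu+(X) + mu-(X) = 11.03 + 13.87 = 24.9


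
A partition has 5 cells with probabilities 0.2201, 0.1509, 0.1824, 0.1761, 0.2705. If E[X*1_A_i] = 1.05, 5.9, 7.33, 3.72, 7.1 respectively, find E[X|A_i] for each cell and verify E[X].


For each cell A_i: E[X|A_i] = E[X*1_A_i] / P(A_i)
Step 1: E[X|A_1] = 1.05 / 0.2201 = 4.770559
Step 2: E[X|A_2] = 5.9 / 0.1509 = 39.098741
Step 3: E[X|A_3] = 7.33 / 0.1824 = 40.186404
Step 4: E[X|A_4] = 3.72 / 0.1761 = 21.124361
Step 5: E[X|A_5] = 7.1 / 0.2705 = 26.247689
Verification: E[X] = sum E[X*1_A_i] = 1.05 + 5.9 + 7.33 + 3.72 + 7.1 = 25.1


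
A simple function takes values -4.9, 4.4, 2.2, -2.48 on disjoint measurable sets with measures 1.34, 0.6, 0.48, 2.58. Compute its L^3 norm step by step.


Step 1: Compute |f_i|^3 for each value:
  |-4.9|^3 = 117.649
  |4.4|^3 = 85.184
  |2.2|^3 = 10.648
  |-2.48|^3 = 15.252992
Step 2: Multiply by measures and sum:
  117.649 * 1.34 = 157.64966
  85.184 * 0.6 = 51.1104
  10.648 * 0.48 = 5.11104
  15.252992 * 2.58 = 39.352719
Sum = 157.64966 + 51.1104 + 5.11104 + 39.352719 = 253.223819
Step 3: Take the p-th root:
||f||_3 = (253.223819)^(1/3) = 6.326568


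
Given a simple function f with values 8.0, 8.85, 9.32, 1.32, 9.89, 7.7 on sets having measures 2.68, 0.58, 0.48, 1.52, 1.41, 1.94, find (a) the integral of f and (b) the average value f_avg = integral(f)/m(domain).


Step 1: Integral = sum(value_i * measure_i)
= 8.0*2.68 + 8.85*0.58 + 9.32*0.48 + 1.32*1.52 + 9.89*1.41 + 7.7*1.94
= 21.44 + 5.133 + 4.4736 + 2.0064 + 13.9449 + 14.938
= 61.9359
Step 2: Total measure of domain = 2.68 + 0.58 + 0.48 + 1.52 + 1.41 + 1.94 = 8.61
Step 3: Average value = 61.9359 / 8.61 = 7.193484


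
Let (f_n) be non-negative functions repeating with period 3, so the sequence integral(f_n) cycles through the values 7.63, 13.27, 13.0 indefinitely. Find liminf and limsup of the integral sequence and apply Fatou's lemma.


The sequence (integral(f_n)) is periodic with period 3, repeating the values 7.63, 13.27, 13.0 indefinitely.
Step 1: For a periodic sequence, every tail (a_m, a_(m+1), ...) contains all 3 period values infinitely often.
Step 2: Hence inf of every tail = min of the period values = min(7.63, 13.27, 13.0) = 7.63.
        liminf_n integral(f_n) = sup over m of (inf of tail from m) = 7.63.
Step 3: Similarly sup of every tail = max of the period values = 13.27.
        limsup_n integral(f_n) = 13.27.
Step 4: Fatou's lemma: integral(liminf_n f_n) <= liminf_n integral(f_n) = 7.63.
        So the integral of the pointwise liminf is at most 7.63.


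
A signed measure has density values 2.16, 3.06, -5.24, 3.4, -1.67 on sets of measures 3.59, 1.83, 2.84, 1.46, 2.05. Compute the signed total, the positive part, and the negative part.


Step 1: Compute signed measure on each set:
  Set 1: 2.16 * 3.59 = 7.7544
  Set 2: 3.06 * 1.83 = 5.5998
  Set 3: -5.24 * 2.84 = -14.8816
  Set 4: 3.4 * 1.46 = 4.964
  Set 5: -1.67 * 2.05 = -3.4235
Step 2: Total signed measure = (7.7544) + (5.5998) + (-14.8816) + (4.964) + (-3.4235)
     = 0.0131
Step 3: Positive part mu+(X) = sum of positive contributions = 18.3182
Step 4: Negative part mu-(X) = |sum of negative contributions| = 18.3051


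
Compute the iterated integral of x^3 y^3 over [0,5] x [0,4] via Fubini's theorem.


By Fubini's theorem, the double integral factors as a product of single integrals:
Step 1: integral_0^5 x^3 dx = [x^4/4] from 0 to 5
     = 5^4/4 = 156.25
Step 2: integral_0^4 y^3 dy = [y^4/4] from 0 to 4
     = 4^4/4 = 64
Step 3: Double integral = 156.25 * 64 = 10000


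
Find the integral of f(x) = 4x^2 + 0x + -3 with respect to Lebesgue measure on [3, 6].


The Lebesgue integral of a Riemann-integrable function agrees with the Riemann integral.
Antiderivative F(x) = (4/3)x^3 + (0/2)x^2 + -3x
F(6) = (4/3)*6^3 + (0/2)*6^2 + -3*6
     = (4/3)*216 + (0/2)*36 + -3*6
     = 288 + 0.0 + -18
     = 270
F(3) = 27
Integral = F(6) - F(3) = 270 - 27 = 243


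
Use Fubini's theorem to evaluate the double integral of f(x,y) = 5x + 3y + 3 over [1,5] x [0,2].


By Fubini, integrate in x first, then y.
Step 1: Fix y, integrate over x in [1,5]:
  integral(5x + 3y + 3, x=1..5)
  = 5*(5^2 - 1^2)/2 + (3y + 3)*(5 - 1)
  = 60 + (3y + 3)*4
  = 60 + 12y + 12
  = 72 + 12y
Step 2: Integrate over y in [0,2]:
  integral(72 + 12y, y=0..2)
  = 72*2 + 12*(2^2 - 0^2)/2
  = 144 + 24
  = 168


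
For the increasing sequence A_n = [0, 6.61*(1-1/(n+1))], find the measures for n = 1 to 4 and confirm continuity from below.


By continuity of measure from below: if A_n increases to A, then m(A_n) -> m(A).
Here A = [0, 6.61], so m(A) = 6.61
Step 1: a_1 = 6.61*(1 - 1/2) = 3.305, m(A_1) = 3.305
Step 2: a_2 = 6.61*(1 - 1/3) = 4.4067, m(A_2) = 4.4067
Step 3: a_3 = 6.61*(1 - 1/4) = 4.9575, m(A_3) = 4.9575
Step 4: a_4 = 6.61*(1 - 1/5) = 5.288, m(A_4) = 5.288
Limit: m(A_n) -> m([0,6.61]) = 6.61


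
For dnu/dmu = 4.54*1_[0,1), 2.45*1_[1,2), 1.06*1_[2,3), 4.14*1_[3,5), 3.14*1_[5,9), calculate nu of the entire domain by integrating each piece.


Integrate each piece of the Radon-Nikodym derivative:
Step 1: integral_0^1 4.54 dx = 4.54*(1-0) = 4.54*1 = 4.54
Step 2: integral_1^2 2.45 dx = 2.45*(2-1) = 2.45*1 = 2.45
Step 3: integral_2^3 1.06 dx = 1.06*(3-2) = 1.06*1 = 1.06
Step 4: integral_3^5 4.14 dx = 4.14*(5-3) = 4.14*2 = 8.28
Step 5: integral_5^9 3.14 dx = 3.14*(9-5) = 3.14*4 = 12.56
Total: 4.54 + 2.45 + 1.06 + 8.28 + 12.56 = 28.89


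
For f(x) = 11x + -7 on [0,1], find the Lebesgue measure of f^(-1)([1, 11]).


f^(-1)([1, 11]) = {x : 1 <= 11x + -7 <= 11}
Solving: (1 - -7)/11 <= x <= (11 - -7)/11
= [0.727273, 1.636364]
Intersecting with [0,1]: [0.727273, 1]
Measure = 1 - 0.727273 = 0.272727


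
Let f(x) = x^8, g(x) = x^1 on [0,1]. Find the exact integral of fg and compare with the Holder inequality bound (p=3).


Step 1: Exact integral of f*g = integral(x^9, 0, 1) = 1/10
     = 0.1
Step 2: Holder bound with p=3, q=1.5:
  ||f||_p = (integral x^24 dx)^(1/3) = (1/25)^(1/3) = 0.341995
  ||g||_q = (integral x^1.5 dx)^(1/1.5) = (1/2.5)^(1/1.5) = 0.542884
Step 3: Holder bound = ||f||_p * ||g||_q = 0.341995 * 0.542884 = 0.185664
Verification: 0.1 <= 0.185664 (Holder holds)


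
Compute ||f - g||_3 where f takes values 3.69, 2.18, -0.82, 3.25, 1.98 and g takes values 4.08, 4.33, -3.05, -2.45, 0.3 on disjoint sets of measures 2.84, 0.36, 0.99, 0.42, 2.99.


Step 1: Compute differences f_i - g_i:
  3.69 - 4.08 = -0.39
  2.18 - 4.33 = -2.15
  -0.82 - -3.05 = 2.23
  3.25 - -2.45 = 5.7
  1.98 - 0.3 = 1.68
Step 2: Compute |diff|^3 * measure for each set:
  |-0.39|^3 * 2.84 = 0.059319 * 2.84 = 0.168466
  |-2.15|^3 * 0.36 = 9.938375 * 0.36 = 3.577815
  |2.23|^3 * 0.99 = 11.089567 * 0.99 = 10.978671
  |5.7|^3 * 0.42 = 185.193 * 0.42 = 77.78106
  |1.68|^3 * 2.99 = 4.741632 * 2.99 = 14.17748
Step 3: Sum = 106.683492
Step 4: ||f-g||_3 = (106.683492)^(1/3) = 4.742774


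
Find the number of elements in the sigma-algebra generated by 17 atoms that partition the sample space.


Each element of the sigma-algebra is a union of some subset of the 17 atoms.
The number of such subsets is 2^17 = 131072.


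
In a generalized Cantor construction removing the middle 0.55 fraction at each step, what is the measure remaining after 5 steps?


Step 1: At each step, fraction remaining = 1 - 0.55 = 0.45
Step 2: After 5 steps, measure = (0.45)^5
Step 3: Computing the power step by step:
  After step 1: 0.45
  After step 2: 0.2025
  After step 3: 0.091125
  After step 4: 0.041006
  After step 5: 0.018453
Result = 0.018453


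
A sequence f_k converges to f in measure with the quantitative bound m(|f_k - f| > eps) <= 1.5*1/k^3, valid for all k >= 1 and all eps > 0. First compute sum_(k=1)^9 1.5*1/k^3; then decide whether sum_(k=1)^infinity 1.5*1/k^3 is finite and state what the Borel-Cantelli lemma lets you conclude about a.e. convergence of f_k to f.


Step 1: List the terms 1.5*1/k^3 for k = 1 to 9:
  k=1: 1.5
  k=2: 0.1875
  k=3: 0.055556
  k=4: 0.023438
  k=5: 0.012
  k=6: 0.006944
  k=7: 0.004373
  k=8: 0.00293
  k=9: 0.002058
Step 2: Partial sum = 1.5 + 0.1875 + 0.055556 + 0.023438 + 0.012 + 0.006944 + 0.004373 + 0.00293 + 0.002058
     = 1.794798
Step 3: The full series sum_(k>=1) 1.5*1/k^3 converges (p-series with p = 3 > 1; a constant multiple of a convergent series converges).
Step 4: Fix eps > 0. Since sum_k m(|f_k - f| > eps) < infinity, the Borel-Cantelli lemma gives
        m(limsup_k {|f_k - f| > eps}) = 0, i.e. for a.e. x, |f_k(x) - f(x)| <= eps for all large k.
        Applying this with eps = 1/j for j = 1, 2, ... and intersecting the countably many full-measure sets,
        for a.e. x we get limsup_k |f_k(x) - f(x)| <= 1/j for every j, hence f_k -> f almost everywhere.
Conclusion: series converges; Borel-Cantelli yields f_k -> f a.e.


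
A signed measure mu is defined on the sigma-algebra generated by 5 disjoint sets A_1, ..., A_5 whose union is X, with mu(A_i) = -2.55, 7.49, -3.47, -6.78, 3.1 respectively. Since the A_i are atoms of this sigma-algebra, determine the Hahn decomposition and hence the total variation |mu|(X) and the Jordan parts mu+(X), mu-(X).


Step 1: Every measurable set is a union of atoms (the cells / points), so a Hahn decomposition is
  obtained by grouping atoms by sign: P = union of atoms with mu > 0, N = union of the remaining atoms.
  Atoms in P (indices): 2, 5;  atoms in N (indices): 1, 3, 4
  Positive values: 7.49, 3.1
  Negative values: -2.55, -3.47, -6.78
Step 2: mu+(X) = mu(P) = sum of positive atom values = 10.59
Step 3: mu-(X) = -mu(N) = sum of |negative atom values| = 12.8
Step 4: |mu|(X) = mu+(X) + mu-(X) = 10.59 + 12.8 = 23.39


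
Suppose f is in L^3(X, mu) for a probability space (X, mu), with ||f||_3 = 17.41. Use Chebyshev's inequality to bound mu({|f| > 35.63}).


Chebyshev/Markov inequality: mu(|f| > eps) <= (||f||_p / eps)^p
Step 1: ||f||_3 / eps = 17.41 / 35.63 = 0.488633
Step 2: Raise to power p = 3:
  (0.488633)^3 = 0.116667
Step 3: Therefore mu(|f| > 35.63) <= 0.116667


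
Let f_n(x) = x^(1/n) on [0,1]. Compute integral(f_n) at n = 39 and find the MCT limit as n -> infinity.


At n = 39: f_39(x) = x^(1/39).
Step 1: integral(x^(1/39), 0, 1) = [x^(1/39+1) / (1/39+1)] from 0 to 1
     = 1 / (1/39 + 1) = 1 / ((39+1)/39) = 39/(39+1)
     = 39/40 = 0.975
Step 2: As n -> infinity, f_n(x) = x^(1/n) -> 1 for x in (0,1], and f_n is increasing in n.
By MCT, lim_n integral(f_n) = integral(lim_n f_n) = integral(1, 0, 1) = 1.
Step 3: Verify convergence: 39/40 = 0.975 -> 1


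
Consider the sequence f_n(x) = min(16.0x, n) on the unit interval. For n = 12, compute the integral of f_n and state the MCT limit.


f(x) = 16.0x on [0,1]; f_n(x) = min(16.0x, n). At n = 12:
Step 1: f(x) reaches 12 at x = 12/16.0 = 0.75
Step 2: integral(f_12) = integral(16.0x, 0, 0.75) + integral(12, 0.75, 1)
       = 16.0*0.75^2/2 + 12*(1 - 0.75)
       = 4.5 + 3
       = 7.5
Step 3: As n -> infinity, f_n increases to f, so by MCT integral(f_n) -> integral(f) = 16.0/2 = 8.
Convergence: integral(f_12) = 7.5 -> 8 as n -> infinity


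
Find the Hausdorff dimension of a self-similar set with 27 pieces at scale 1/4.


For a self-similar set with N copies scaled by 1/r:
dim_H = log(N)/log(r) = log(27)/log(4)
= 3.295837/1.386294
= 2.377444


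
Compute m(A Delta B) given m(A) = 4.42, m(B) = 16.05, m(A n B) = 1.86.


m(A Delta B) = m(A) + m(B) - 2*m(A n B)
= 4.42 + 16.05 - 2*1.86
= 4.42 + 16.05 - 3.72
= 16.75


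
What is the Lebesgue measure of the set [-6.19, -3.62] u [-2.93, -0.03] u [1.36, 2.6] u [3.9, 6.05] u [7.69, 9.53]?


For pairwise disjoint intervals, m(union) = sum of lengths.
= (-3.62 - -6.19) + (-0.03 - -2.93) + (2.6 - 1.36) + (6.05 - 3.9) + (9.53 - 7.69)
= 2.57 + 2.9 + 1.24 + 2.15 + 1.84
= 10.7


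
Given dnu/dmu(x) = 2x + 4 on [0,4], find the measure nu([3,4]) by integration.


nu(A) = integral_A (dnu/dmu) dmu = integral_3^4 (2x + 4) dx
Step 1: Antiderivative F(x) = (2/2)x^2 + 4x
Step 2: F(4) = (2/2)*4^2 + 4*4 = 16 + 16 = 32
Step 3: F(3) = (2/2)*3^2 + 4*3 = 9 + 12 = 21
Step 4: nu([3,4]) = F(4) - F(3) = 32 - 21 = 11


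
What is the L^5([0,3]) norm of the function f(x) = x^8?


Step 1: ||f||_5 = (integral_0^3 |x^8|^5 dx)^(1/5)
     = (integral_0^3 x^40 dx)^(1/5)
Step 2: integral_0^3 x^40 dx = [x^41/(41)] from 0 to 3 = 3^41/41
     = 36472996377170786403/41 = 8.895853e+17
Step 3: ||f||_5 = (8.895853e+17)^(1/5) = 3888.996187


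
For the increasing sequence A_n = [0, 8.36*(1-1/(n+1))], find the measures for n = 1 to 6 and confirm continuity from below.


By continuity of measure from below: if A_n increases to A, then m(A_n) -> m(A).
Here A = [0, 8.36], so m(A) = 8.36
Step 1: a_1 = 8.36*(1 - 1/2) = 4.18, m(A_1) = 4.18
Step 2: a_2 = 8.36*(1 - 1/3) = 5.5733, m(A_2) = 5.5733
Step 3: a_3 = 8.36*(1 - 1/4) = 6.27, m(A_3) = 6.27
Step 4: a_4 = 8.36*(1 - 1/5) = 6.688, m(A_4) = 6.688
Step 5: a_5 = 8.36*(1 - 1/6) = 6.9667, m(A_5) = 6.9667
Step 6: a_6 = 8.36*(1 - 1/7) = 7.1657, m(A_6) = 7.1657
Limit: m(A_n) -> m([0,8.36]) = 8.36


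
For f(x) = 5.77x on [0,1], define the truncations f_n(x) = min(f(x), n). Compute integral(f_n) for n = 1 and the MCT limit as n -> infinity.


f(x) = 5.77x on [0,1]; f_n(x) = min(5.77x, n). At n = 1:
Step 1: f(x) reaches 1 at x = 1/5.77 = 0.17331
Step 2: integral(f_1) = integral(5.77x, 0, 0.17331) + integral(1, 0.17331, 1)
       = 5.77*0.17331^2/2 + 1*(1 - 0.17331)
       = 0.086655 + 0.82669
       = 0.913345
Step 3: As n -> infinity, f_n increases to f, so by MCT integral(f_n) -> integral(f) = 5.77/2 = 2.885.
Convergence: integral(f_1) = 0.913345 -> 2.885 as n -> infinity


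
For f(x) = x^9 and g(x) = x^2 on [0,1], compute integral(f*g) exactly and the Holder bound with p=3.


Step 1: Exact integral of f*g = integral(x^11, 0, 1) = 1/12
     = 0.083333
Step 2: Holder bound with p=3, q=1.5:
  ||f||_p = (integral x^27 dx)^(1/3) = (1/28)^(1/3) = 0.329317
  ||g||_q = (integral x^3 dx)^(1/1.5) = (1/4)^(1/1.5) = 0.39685
Step 3: Holder bound = ||f||_p * ||g||_q = 0.329317 * 0.39685 = 0.130689
Verification: 0.083333 <= 0.130689 (Holder holds)


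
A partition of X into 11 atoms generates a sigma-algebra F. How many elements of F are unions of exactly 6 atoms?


Each element of F is a union of some subset of the 11 atoms.
Elements that are unions of exactly 6 atoms correspond to 6-element subsets of the 11 atoms.
Count = C(11, 6) = 11! / (6! * 5!) = 462.


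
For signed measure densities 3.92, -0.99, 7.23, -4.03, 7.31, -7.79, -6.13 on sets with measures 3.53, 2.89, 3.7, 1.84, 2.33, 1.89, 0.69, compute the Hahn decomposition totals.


Step 1: Compute signed measure on each set:
  Set 1: 3.92 * 3.53 = 13.8376
  Set 2: -0.99 * 2.89 = -2.8611
  Set 3: 7.23 * 3.7 = 26.751
  Set 4: -4.03 * 1.84 = -7.4152
  Set 5: 7.31 * 2.33 = 17.0323
  Set 6: -7.79 * 1.89 = -14.7231
  Set 7: -6.13 * 0.69 = -4.2297
Step 2: Total signed measure = (13.8376) + (-2.8611) + (26.751) + (-7.4152) + (17.0323) + (-14.7231) + (-4.2297)
     = 28.3918
Step 3: Positive part mu+(X) = sum of positive contributions = 57.6209
Step 4: Negative part mu-(X) = |sum of negative contributions| = 29.2291


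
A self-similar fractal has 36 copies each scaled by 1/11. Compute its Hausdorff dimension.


For a self-similar set with N copies scaled by 1/r:
dim_H = log(N)/log(r) = log(36)/log(11)
= 3.583519/2.397895
= 1.494443


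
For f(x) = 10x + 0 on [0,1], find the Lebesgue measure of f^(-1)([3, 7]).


f^(-1)([3, 7]) = {x : 3 <= 10x + 0 <= 7}
Solving: (3 - 0)/10 <= x <= (7 - 0)/10
= [0.3, 0.7]
Intersecting with [0,1]: [0.3, 0.7]
Measure = 0.7 - 0.3 = 0.4


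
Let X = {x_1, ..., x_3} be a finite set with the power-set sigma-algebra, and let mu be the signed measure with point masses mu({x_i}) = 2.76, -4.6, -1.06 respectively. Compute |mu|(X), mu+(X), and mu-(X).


Step 1: Every measurable set is a union of atoms (the cells / points), so a Hahn decomposition is
  obtained by grouping atoms by sign: P = union of atoms with mu > 0, N = union of the remaining atoms.
  Atoms in P (indices): 1;  atoms in N (indices): 2, 3
  Positive values: 2.76
  Negative values: -4.6, -1.06
Step 2: mu+(X) = mu(P) = sum of positive atom values = 2.76
Step 3: mu-(X) = -mu(N) = sum of |negative atom values| = 5.66
Step 4: |mu|(X) = mu+(X) + mu-(X) = 2.76 + 5.66 = 8.42


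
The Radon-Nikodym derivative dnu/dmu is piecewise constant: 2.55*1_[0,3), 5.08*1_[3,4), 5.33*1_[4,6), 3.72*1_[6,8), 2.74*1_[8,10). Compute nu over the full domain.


Integrate each piece of the Radon-Nikodym derivative:
Step 1: integral_0^3 2.55 dx = 2.55*(3-0) = 2.55*3 = 7.65
Step 2: integral_3^4 5.08 dx = 5.08*(4-3) = 5.08*1 = 5.08
Step 3: integral_4^6 5.33 dx = 5.33*(6-4) = 5.33*2 = 10.66
Step 4: integral_6^8 3.72 dx = 3.72*(8-6) = 3.72*2 = 7.44
Step 5: integral_8^10 2.74 dx = 2.74*(10-8) = 2.74*2 = 5.48
Total: 7.65 + 5.08 + 10.66 + 7.44 + 5.48 = 36.31
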